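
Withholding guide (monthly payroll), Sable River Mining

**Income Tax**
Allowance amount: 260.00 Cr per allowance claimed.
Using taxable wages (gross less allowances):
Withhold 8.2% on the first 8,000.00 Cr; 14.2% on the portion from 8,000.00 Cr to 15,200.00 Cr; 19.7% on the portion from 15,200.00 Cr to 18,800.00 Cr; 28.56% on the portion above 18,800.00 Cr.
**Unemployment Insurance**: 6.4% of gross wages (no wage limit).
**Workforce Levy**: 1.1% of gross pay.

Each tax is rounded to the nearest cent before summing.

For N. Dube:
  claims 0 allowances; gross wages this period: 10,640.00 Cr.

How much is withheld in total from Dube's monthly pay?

1,828.88 Cr

Income Tax: taxable = 10,640.00 Cr
  656.00 Cr + 14.2% × (10,640.00 Cr − 8,000.00 Cr) = 656.00 Cr + 14.2% × 2,640.00 Cr = 1,030.88 Cr
Unemployment Insurance: 6.4% × 10,640.00 Cr = 680.96 Cr
Workforce Levy: 1.1% × 10,640.00 Cr = 117.04 Cr
Total: 1,030.88 Cr + 680.96 Cr + 117.04 Cr = 1,828.88 Cr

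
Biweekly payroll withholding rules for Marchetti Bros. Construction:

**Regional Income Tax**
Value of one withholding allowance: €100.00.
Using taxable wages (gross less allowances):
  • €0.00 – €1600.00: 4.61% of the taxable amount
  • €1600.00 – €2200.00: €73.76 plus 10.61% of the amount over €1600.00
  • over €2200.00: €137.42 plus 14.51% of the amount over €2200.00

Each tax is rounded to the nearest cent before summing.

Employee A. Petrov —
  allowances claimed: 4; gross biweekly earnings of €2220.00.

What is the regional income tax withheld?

Regional Income Tax: taxable = €2220.00 − 4×€100.00 = €1820.00
  €73.76 + 10.61% × (€1820.00 − €1600.00) = €73.76 + 10.61% × €220.00 = €97.10

€97.10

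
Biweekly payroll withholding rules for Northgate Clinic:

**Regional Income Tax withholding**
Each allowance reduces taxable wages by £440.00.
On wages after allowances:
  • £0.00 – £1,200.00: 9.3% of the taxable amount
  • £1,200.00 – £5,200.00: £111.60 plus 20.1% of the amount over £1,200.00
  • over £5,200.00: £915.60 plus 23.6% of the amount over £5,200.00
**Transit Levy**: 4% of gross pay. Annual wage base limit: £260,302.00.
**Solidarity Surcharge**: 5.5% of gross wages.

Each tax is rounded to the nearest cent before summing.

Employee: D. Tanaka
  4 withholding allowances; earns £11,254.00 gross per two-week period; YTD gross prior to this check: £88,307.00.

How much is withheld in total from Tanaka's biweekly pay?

Regional Income Tax: taxable = £11,254.00 − 4×£440.00 = £9,494.00
  £915.60 + 23.6% × (£9,494.00 − £5,200.00) = £915.60 + 23.6% × £4,294.00 = £1,928.98
Transit Levy: 4% × £11,254.00 = £450.16
Solidarity Surcharge: 5.5% × £11,254.00 = £618.97
Total: £1,928.98 + £450.16 + £618.97 = £2,998.11

£2,998.11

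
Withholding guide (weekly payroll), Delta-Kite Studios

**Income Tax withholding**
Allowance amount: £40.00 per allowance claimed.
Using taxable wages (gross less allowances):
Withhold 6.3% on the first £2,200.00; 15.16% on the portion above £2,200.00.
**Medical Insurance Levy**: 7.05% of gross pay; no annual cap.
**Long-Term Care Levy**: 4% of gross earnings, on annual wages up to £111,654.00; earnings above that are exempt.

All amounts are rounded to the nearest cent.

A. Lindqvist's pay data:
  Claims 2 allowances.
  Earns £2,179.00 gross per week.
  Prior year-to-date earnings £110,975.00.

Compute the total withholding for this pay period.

£313.02

Income Tax: taxable = £2,179.00 − 2×£40.00 = £2,099.00
  6.3% × £2,099.00 = £132.24
Medical Insurance Levy: 7.05% × £2,179.00 = £153.62
Long-Term Care Levy: cap £111,654.00 − YTD £110,975.00 = £679.00 subject; 4% × £679.00 = £27.16
Total: £132.24 + £153.62 + £27.16 = £313.02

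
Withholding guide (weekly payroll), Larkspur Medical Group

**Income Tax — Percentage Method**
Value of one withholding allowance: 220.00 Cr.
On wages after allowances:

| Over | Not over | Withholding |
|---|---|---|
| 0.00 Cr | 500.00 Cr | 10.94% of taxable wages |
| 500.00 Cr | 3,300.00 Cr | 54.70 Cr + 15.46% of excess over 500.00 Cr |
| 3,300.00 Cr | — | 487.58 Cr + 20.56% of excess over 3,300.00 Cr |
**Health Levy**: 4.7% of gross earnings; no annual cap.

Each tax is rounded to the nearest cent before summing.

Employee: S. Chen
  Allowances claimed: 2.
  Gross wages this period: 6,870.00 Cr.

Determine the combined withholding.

1,454.00 Cr

Income Tax: taxable = 6,870.00 Cr − 2×220.00 Cr = 6,430.00 Cr
  487.58 Cr + 20.56% × (6,430.00 Cr − 3,300.00 Cr) = 487.58 Cr + 20.56% × 3,130.00 Cr = 1,131.11 Cr
Health Levy: 4.7% × 6,870.00 Cr = 322.89 Cr
Total: 1,131.11 Cr + 322.89 Cr = 1,454.00 Cr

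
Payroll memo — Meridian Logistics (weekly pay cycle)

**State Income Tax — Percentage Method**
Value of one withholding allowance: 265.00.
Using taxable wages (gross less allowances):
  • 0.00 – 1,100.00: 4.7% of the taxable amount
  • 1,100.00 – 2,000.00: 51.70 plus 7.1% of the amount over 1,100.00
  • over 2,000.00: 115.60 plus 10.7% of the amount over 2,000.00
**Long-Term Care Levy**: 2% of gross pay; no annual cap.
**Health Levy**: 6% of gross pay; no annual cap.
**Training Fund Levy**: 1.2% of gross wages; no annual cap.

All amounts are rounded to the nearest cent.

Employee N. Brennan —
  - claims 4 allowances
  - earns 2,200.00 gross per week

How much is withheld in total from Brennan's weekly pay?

256.94

State Income Tax: taxable = 2,200.00 − 4×265.00 = 1,140.00
  51.70 + 7.1% × (1,140.00 − 1,100.00) = 51.70 + 7.1% × 40.00 = 54.54
Long-Term Care Levy: 2% × 2,200.00 = 44.00
Health Levy: 6% × 2,200.00 = 132.00
Training Fund Levy: 1.2% × 2,200.00 = 26.40
Total: 54.54 + 44.00 + 132.00 + 26.40 = 256.94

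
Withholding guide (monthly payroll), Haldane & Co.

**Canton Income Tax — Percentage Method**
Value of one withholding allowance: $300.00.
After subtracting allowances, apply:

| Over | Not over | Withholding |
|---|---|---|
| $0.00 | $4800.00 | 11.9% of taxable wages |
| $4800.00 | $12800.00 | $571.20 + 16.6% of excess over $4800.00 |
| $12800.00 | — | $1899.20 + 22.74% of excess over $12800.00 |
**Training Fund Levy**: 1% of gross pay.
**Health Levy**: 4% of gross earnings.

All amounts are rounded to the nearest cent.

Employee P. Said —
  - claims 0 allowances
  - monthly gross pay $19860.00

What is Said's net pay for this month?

$15362.36

Canton Income Tax: taxable = $19860.00
  $1899.20 + 22.74% × ($19860.00 − $12800.00) = $1899.20 + 22.74% × $7060.00 = $3504.64
Training Fund Levy: 1% × $19860.00 = $198.60
Health Levy: 4% × $19860.00 = $794.40
Total withheld: $3504.64 + $198.60 + $794.40 = $4497.64
Net pay: $19860.00 − $4497.64 = $15362.36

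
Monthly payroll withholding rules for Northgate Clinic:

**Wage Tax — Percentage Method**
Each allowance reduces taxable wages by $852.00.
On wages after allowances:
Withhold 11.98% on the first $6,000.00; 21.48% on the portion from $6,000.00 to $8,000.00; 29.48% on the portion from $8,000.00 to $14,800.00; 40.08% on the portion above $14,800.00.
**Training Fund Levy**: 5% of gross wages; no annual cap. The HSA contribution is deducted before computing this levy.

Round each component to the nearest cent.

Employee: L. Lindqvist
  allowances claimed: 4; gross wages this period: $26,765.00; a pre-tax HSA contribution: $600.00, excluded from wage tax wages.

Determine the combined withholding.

Wage Tax: taxable = $26,765.00 − $600.00 − 4×$852.00 = $22,757.00
  $3,153.04 + 40.08% × ($22,757.00 − $14,800.00) = $3,153.04 + 40.08% × $7,957.00 = $6,342.21
Training Fund Levy: 5% × $26,165.00 = $1,308.25
Total: $6,342.21 + $1,308.25 = $7,650.46

$7,650.46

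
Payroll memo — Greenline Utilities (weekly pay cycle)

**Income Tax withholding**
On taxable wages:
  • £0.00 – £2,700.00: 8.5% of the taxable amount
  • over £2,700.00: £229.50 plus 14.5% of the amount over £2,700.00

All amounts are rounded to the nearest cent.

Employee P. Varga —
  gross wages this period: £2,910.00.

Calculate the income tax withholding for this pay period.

£259.95

Income Tax: taxable = £2,910.00
  £229.50 + 14.5% × (£2,910.00 − £2,700.00) = £229.50 + 14.5% × £210.00 = £259.95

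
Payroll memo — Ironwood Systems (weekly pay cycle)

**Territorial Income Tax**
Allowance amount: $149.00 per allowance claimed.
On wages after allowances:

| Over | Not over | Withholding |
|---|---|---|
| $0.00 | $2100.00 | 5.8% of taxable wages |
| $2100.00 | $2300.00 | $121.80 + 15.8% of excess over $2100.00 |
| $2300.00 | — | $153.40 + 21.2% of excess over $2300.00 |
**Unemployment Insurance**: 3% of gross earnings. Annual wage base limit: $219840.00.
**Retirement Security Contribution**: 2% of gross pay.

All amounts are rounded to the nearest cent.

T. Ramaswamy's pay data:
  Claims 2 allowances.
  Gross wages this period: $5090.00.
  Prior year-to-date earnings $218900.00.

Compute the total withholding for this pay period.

Territorial Income Tax: taxable = $5090.00 − 2×$149.00 = $4792.00
  $153.40 + 21.2% × ($4792.00 − $2300.00) = $153.40 + 21.2% × $2492.00 = $681.70
Unemployment Insurance: cap $219840.00 − YTD $218900.00 = $940.00 subject; 3% × $940.00 = $28.20
Retirement Security Contribution: 2% × $5090.00 = $101.80
Total: $681.70 + $28.20 + $101.80 = $811.70

$811.70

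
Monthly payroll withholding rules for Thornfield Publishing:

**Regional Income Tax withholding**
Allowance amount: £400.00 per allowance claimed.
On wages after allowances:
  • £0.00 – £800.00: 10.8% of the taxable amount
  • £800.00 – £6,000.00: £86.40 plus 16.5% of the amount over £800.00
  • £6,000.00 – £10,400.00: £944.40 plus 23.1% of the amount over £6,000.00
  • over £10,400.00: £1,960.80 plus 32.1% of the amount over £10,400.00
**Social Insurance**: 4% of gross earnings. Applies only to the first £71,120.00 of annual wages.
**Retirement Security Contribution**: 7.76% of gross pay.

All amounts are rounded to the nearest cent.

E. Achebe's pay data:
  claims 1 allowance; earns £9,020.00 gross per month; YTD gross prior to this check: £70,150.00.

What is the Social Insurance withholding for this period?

Social Insurance: cap £71,120.00 − YTD £70,150.00 = £970.00 subject; 4% × £970.00 = £38.80

£38.80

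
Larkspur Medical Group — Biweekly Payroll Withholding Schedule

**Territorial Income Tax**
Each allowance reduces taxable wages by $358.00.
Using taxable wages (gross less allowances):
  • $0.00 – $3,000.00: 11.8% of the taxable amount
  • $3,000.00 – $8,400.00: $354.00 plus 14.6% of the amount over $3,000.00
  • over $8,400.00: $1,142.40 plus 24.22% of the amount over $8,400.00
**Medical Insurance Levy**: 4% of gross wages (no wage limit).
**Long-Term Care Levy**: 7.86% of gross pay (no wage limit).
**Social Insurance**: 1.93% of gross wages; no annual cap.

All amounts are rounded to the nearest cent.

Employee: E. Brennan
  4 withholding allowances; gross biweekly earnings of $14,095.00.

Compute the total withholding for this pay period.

$4,118.60

Territorial Income Tax: taxable = $14,095.00 − 4×$358.00 = $12,663.00
  $1,142.40 + 24.22% × ($12,663.00 − $8,400.00) = $1,142.40 + 24.22% × $4,263.00 = $2,174.90
Medical Insurance Levy: 4% × $14,095.00 = $563.80
Long-Term Care Levy: 7.86% × $14,095.00 = $1,107.87
Social Insurance: 1.93% × $14,095.00 = $272.03
Total: $2,174.90 + $563.80 + $1,107.87 + $272.03 = $4,118.60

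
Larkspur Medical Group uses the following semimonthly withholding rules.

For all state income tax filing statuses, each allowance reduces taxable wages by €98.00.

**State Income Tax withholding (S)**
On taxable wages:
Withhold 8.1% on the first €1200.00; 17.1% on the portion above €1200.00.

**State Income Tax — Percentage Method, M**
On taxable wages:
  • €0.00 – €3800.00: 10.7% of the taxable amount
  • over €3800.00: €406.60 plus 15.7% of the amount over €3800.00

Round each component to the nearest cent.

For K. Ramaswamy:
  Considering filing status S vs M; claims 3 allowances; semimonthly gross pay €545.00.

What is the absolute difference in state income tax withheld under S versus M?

State Income Tax (S): taxable = €545.00 − 3×€98.00 = €251.00
  8.1% × €251.00 = €20.33
State Income Tax (M): taxable = €545.00 − 3×€98.00 = €251.00
  10.7% × €251.00 = €26.86
Difference: |€20.33 − €26.86| = €6.53 (higher under M)

€6.53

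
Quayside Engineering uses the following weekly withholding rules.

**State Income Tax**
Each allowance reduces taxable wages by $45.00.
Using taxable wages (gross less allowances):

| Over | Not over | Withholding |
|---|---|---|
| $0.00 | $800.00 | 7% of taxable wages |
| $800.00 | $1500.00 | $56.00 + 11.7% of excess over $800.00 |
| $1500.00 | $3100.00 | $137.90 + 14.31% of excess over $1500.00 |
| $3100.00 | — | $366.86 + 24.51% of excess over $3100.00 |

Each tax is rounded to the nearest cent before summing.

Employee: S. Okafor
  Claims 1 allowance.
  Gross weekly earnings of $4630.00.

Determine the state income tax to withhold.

State Income Tax: taxable = $4630.00 − 1×$45.00 = $4585.00
  $366.86 + 24.51% × ($4585.00 − $3100.00) = $366.86 + 24.51% × $1485.00 = $730.83

$730.83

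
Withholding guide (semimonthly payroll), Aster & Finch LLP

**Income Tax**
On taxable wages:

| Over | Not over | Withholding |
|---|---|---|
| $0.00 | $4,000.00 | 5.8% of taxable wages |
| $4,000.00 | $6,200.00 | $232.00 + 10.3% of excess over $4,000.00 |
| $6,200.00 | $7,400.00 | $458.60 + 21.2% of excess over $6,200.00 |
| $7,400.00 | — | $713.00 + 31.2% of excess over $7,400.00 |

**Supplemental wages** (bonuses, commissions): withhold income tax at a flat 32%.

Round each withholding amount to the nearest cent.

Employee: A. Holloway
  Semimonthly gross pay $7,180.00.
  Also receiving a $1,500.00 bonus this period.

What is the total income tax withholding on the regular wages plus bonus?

Income Tax: taxable = $7,180.00
  $458.60 + 21.2% × ($7,180.00 − $6,200.00) = $458.60 + 21.2% × $980.00 = $666.36
Supplemental (32% flat on bonus): 32% × $1,500.00 = $480.00
Total income tax: $666.36 + $480.00 = $1,146.36

$1,146.36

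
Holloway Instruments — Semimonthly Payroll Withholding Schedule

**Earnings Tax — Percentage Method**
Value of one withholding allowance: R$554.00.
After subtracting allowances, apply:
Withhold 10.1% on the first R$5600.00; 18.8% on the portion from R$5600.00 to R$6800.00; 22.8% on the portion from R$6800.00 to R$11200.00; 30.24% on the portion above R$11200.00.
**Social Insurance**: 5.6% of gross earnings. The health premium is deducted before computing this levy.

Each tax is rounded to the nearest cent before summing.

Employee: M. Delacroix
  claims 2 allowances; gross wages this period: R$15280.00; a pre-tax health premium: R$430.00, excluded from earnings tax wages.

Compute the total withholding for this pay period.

Earnings Tax: taxable = R$15280.00 − R$430.00 − 2×R$554.00 = R$13742.00
  R$1794.40 + 30.24% × (R$13742.00 − R$11200.00) = R$1794.40 + 30.24% × R$2542.00 = R$2563.10
Social Insurance: 5.6% × R$14850.00 = R$831.60
Total: R$2563.10 + R$831.60 = R$3394.70

R$3394.70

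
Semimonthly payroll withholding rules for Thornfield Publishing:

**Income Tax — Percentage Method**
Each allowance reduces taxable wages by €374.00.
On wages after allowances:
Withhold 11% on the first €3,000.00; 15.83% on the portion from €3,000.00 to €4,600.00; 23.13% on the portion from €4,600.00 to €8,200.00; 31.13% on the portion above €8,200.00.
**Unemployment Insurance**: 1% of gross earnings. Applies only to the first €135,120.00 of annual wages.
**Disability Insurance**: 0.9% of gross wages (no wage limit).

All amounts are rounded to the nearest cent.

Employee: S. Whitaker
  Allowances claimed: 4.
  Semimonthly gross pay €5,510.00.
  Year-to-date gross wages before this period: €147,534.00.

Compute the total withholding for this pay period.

Income Tax: taxable = €5,510.00 − 4×€374.00 = €4,014.00
  €330.00 + 15.83% × (€4,014.00 − €3,000.00) = €330.00 + 15.83% × €1,014.00 = €490.52
Unemployment Insurance: YTD €147,534.00 ≥ cap €135,120.00 → €0.00
Disability Insurance: 0.9% × €5,510.00 = €49.59
Total: €490.52 + €0.00 + €49.59 = €540.11

€540.11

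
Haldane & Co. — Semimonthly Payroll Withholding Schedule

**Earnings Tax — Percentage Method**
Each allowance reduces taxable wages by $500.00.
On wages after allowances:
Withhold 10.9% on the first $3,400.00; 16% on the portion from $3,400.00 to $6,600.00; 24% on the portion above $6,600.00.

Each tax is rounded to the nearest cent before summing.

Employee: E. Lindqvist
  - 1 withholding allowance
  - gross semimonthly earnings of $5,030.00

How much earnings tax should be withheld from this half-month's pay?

Earnings Tax: taxable = $5,030.00 − 1×$500.00 = $4,530.00
  $370.60 + 16% × ($4,530.00 − $3,400.00) = $370.60 + 16% × $1,130.00 = $551.40

$551.40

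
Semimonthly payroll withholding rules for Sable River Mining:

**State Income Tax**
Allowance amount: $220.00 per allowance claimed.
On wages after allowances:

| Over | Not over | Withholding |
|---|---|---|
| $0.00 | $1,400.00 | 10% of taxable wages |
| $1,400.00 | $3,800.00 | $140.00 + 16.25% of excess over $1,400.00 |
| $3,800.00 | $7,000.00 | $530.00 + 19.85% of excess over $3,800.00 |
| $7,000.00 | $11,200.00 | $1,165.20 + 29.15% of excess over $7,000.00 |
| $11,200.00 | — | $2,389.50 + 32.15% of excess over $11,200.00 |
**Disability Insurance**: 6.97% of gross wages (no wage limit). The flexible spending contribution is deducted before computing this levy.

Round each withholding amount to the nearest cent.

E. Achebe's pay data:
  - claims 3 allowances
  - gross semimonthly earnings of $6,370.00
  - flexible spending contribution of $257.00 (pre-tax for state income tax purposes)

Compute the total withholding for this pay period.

$1,284.20

State Income Tax: taxable = $6,370.00 − $257.00 − 3×$220.00 = $5,453.00
  $530.00 + 19.85% × ($5,453.00 − $3,800.00) = $530.00 + 19.85% × $1,653.00 = $858.12
Disability Insurance: 6.97% × $6,113.00 = $426.08
Total: $858.12 + $426.08 = $1,284.20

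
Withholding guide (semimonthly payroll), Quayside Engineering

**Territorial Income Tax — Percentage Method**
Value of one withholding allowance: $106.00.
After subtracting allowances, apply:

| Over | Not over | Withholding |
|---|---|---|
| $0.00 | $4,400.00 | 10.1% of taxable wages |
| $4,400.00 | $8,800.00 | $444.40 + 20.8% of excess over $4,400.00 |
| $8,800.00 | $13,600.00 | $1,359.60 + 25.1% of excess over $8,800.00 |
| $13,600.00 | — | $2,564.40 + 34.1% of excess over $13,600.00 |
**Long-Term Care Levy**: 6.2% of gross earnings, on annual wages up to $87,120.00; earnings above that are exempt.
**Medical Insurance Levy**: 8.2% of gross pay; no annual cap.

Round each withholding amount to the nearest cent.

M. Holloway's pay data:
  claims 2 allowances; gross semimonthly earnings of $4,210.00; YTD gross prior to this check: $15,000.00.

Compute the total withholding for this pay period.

$1,010.04

Territorial Income Tax: taxable = $4,210.00 − 2×$106.00 = $3,998.00
  10.1% × $3,998.00 = $403.80
Long-Term Care Levy: 6.2% × $4,210.00 = $261.02
Medical Insurance Levy: 8.2% × $4,210.00 = $345.22
Total: $403.80 + $261.02 + $345.22 = $1,010.04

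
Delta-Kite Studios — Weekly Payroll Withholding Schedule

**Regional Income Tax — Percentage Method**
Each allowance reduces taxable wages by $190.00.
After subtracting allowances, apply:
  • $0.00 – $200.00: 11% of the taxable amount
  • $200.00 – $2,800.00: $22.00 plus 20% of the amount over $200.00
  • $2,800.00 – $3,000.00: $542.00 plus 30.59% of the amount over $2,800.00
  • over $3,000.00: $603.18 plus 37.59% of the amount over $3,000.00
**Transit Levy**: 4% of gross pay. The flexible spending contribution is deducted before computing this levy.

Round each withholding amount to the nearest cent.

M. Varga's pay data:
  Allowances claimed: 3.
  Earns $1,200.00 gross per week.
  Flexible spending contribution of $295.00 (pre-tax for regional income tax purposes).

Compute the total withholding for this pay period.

$85.20

Regional Income Tax: taxable = $1,200.00 − $295.00 − 3×$190.00 = $335.00
  $22.00 + 20% × ($335.00 − $200.00) = $22.00 + 20% × $135.00 = $49.00
Transit Levy: 4% × $905.00 = $36.20
Total: $49.00 + $36.20 = $85.20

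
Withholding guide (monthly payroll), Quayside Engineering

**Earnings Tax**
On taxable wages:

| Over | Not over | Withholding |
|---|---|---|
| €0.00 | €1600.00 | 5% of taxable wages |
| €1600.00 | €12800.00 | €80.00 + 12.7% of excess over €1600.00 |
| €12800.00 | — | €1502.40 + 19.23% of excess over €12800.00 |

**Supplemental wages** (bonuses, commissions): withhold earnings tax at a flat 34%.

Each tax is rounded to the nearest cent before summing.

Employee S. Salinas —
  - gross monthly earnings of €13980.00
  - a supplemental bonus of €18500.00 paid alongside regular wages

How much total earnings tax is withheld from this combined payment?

€8019.31

Earnings Tax: taxable = €13980.00
  €1502.40 + 19.23% × (€13980.00 − €12800.00) = €1502.40 + 19.23% × €1180.00 = €1729.31
Supplemental (34% flat on bonus): 34% × €18500.00 = €6290.00
Total earnings tax: €1729.31 + €6290.00 = €8019.31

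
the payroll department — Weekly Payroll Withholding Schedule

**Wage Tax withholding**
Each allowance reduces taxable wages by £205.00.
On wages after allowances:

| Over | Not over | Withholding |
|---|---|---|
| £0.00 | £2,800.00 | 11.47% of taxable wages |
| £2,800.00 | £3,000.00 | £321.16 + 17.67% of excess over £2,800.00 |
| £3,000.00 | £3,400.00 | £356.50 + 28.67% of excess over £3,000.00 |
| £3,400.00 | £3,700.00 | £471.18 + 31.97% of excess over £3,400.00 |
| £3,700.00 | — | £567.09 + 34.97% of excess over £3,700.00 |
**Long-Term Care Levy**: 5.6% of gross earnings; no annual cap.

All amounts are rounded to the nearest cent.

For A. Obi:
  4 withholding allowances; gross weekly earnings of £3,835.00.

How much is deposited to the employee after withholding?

£3,259.44

Wage Tax: taxable = £3,835.00 − 4×£205.00 = £3,015.00
  £356.50 + 28.67% × (£3,015.00 − £3,000.00) = £356.50 + 28.67% × £15.00 = £360.80
Long-Term Care Levy: 5.6% × £3,835.00 = £214.76
Total withheld: £360.80 + £214.76 = £575.56
Net pay: £3,835.00 − £575.56 = £3,259.44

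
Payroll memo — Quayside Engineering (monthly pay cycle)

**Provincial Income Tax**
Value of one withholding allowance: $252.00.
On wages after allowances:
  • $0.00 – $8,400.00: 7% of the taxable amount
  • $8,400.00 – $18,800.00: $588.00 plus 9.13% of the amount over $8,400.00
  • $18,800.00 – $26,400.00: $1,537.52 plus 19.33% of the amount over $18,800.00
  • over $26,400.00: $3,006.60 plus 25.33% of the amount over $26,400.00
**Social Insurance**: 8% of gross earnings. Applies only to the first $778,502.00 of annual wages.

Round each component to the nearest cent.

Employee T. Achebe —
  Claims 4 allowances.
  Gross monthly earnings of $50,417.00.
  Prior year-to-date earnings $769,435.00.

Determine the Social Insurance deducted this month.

Social Insurance: cap $778,502.00 − YTD $769,435.00 = $9,067.00 subject; 8% × $9,067.00 = $725.36

$725.36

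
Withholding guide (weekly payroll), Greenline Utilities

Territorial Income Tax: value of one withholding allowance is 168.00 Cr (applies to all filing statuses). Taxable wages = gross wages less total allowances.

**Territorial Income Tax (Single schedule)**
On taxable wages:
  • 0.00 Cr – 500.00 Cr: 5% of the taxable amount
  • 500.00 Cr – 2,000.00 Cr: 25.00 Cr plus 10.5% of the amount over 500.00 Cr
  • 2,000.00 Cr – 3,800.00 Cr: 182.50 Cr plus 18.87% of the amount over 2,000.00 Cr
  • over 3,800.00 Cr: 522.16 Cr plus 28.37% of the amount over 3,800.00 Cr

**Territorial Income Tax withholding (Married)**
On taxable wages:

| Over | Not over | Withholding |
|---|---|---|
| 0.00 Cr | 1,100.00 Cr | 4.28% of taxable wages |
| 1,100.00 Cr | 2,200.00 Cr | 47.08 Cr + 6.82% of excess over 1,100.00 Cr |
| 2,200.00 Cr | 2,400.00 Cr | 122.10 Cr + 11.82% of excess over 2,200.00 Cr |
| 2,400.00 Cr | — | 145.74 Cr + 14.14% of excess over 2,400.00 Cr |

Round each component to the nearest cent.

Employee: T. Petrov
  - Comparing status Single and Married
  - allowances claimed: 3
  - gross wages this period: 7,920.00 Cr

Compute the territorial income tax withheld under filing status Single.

Territorial Income Tax (Single): taxable = 7,920.00 Cr − 3×168.00 Cr = 7,416.00 Cr
  522.16 Cr + 28.37% × (7,416.00 Cr − 3,800.00 Cr) = 522.16 Cr + 28.37% × 3,616.00 Cr = 1,548.02 Cr

1,548.02 Cr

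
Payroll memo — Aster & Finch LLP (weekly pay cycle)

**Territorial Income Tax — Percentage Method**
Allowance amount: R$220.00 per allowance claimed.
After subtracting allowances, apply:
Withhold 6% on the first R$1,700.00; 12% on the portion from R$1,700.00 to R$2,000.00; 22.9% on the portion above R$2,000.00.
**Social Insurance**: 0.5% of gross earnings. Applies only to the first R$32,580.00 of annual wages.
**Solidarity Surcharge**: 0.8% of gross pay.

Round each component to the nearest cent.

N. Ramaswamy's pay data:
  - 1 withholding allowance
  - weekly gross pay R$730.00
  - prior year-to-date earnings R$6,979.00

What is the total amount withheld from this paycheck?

Territorial Income Tax: taxable = R$730.00 − 1×R$220.00 = R$510.00
  6% × R$510.00 = R$30.60
Social Insurance: 0.5% × R$730.00 = R$3.65
Solidarity Surcharge: 0.8% × R$730.00 = R$5.84
Total: R$30.60 + R$3.65 + R$5.84 = R$40.09

R$40.09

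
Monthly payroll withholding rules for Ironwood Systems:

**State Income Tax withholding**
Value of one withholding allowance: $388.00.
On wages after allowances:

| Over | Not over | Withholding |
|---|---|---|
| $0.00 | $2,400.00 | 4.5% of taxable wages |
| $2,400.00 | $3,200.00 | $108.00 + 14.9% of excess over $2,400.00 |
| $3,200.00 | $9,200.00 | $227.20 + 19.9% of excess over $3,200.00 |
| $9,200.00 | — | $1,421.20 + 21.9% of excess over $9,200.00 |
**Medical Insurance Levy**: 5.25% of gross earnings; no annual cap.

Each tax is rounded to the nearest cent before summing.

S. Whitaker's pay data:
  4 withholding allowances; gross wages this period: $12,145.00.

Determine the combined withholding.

State Income Tax: taxable = $12,145.00 − 4×$388.00 = $10,593.00
  $1,421.20 + 21.9% × ($10,593.00 − $9,200.00) = $1,421.20 + 21.9% × $1,393.00 = $1,726.27
Medical Insurance Levy: 5.25% × $12,145.00 = $637.61
Total: $1,726.27 + $637.61 = $2,363.88

$2,363.88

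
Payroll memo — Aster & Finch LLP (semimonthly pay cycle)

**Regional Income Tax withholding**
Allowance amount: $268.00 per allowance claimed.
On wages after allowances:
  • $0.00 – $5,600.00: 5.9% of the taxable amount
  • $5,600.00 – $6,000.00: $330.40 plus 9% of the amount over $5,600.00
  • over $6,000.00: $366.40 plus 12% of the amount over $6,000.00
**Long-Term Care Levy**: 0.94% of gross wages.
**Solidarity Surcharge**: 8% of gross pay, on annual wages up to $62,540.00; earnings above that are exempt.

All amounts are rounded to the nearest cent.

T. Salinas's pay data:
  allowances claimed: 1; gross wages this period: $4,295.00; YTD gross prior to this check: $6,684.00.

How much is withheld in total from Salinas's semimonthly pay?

$621.56

Regional Income Tax: taxable = $4,295.00 − 1×$268.00 = $4,027.00
  5.9% × $4,027.00 = $237.59
Long-Term Care Levy: 0.94% × $4,295.00 = $40.37
Solidarity Surcharge: 8% × $4,295.00 = $343.60
Total: $237.59 + $40.37 + $343.60 = $621.56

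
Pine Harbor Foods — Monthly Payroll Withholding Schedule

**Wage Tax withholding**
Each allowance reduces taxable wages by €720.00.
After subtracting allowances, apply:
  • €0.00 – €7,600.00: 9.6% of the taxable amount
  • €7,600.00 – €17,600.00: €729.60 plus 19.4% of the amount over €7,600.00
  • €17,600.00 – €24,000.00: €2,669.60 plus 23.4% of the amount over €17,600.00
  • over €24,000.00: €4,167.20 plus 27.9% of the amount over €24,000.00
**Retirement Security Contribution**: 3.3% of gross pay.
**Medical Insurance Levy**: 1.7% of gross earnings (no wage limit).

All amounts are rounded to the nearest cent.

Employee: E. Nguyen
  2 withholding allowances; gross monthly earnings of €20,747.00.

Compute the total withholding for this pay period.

Wage Tax: taxable = €20,747.00 − 2×€720.00 = €19,307.00
  €2,669.60 + 23.4% × (€19,307.00 − €17,600.00) = €2,669.60 + 23.4% × €1,707.00 = €3,069.04
Retirement Security Contribution: 3.3% × €20,747.00 = €684.65
Medical Insurance Levy: 1.7% × €20,747.00 = €352.70
Total: €3,069.04 + €684.65 + €352.70 = €4,106.39

€4,106.39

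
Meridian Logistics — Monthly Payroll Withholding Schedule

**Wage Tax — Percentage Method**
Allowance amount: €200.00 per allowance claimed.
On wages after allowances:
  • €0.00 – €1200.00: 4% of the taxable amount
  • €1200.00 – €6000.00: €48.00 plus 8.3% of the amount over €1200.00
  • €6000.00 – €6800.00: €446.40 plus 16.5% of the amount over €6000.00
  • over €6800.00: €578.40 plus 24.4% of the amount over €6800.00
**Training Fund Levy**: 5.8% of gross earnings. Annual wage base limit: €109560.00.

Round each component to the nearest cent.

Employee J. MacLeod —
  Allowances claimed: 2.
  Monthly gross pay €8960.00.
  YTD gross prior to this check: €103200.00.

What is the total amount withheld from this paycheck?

Wage Tax: taxable = €8960.00 − 2×€200.00 = €8560.00
  €578.40 + 24.4% × (€8560.00 − €6800.00) = €578.40 + 24.4% × €1760.00 = €1007.84
Training Fund Levy: cap €109560.00 − YTD €103200.00 = €6360.00 subject; 5.8% × €6360.00 = €368.88
Total: €1007.84 + €368.88 = €1376.72

€1376.72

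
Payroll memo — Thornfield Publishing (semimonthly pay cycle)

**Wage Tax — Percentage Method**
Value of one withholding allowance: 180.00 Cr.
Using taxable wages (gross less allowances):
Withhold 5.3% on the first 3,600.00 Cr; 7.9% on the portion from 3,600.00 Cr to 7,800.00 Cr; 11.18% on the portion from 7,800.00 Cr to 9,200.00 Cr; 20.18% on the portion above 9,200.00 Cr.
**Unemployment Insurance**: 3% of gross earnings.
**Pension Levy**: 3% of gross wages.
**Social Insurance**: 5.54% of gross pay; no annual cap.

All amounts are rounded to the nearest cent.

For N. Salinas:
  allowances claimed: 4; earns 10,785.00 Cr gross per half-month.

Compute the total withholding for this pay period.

Wage Tax: taxable = 10,785.00 Cr − 4×180.00 Cr = 10,065.00 Cr
  679.12 Cr + 20.18% × (10,065.00 Cr − 9,200.00 Cr) = 679.12 Cr + 20.18% × 865.00 Cr = 853.68 Cr
Unemployment Insurance: 3% × 10,785.00 Cr = 323.55 Cr
Pension Levy: 3% × 10,785.00 Cr = 323.55 Cr
Social Insurance: 5.54% × 10,785.00 Cr = 597.49 Cr
Total: 853.68 Cr + 323.55 Cr + 323.55 Cr + 597.49 Cr = 2,098.27 Cr

2,098.27 Cr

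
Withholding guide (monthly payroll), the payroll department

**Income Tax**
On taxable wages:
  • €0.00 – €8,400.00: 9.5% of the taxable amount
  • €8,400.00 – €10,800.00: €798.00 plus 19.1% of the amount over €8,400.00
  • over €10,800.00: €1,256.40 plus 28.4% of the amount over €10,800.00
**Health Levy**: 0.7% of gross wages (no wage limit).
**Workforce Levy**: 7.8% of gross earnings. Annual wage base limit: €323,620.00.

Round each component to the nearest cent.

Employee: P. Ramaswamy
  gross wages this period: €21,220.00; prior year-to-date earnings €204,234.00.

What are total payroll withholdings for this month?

€6,019.38

Income Tax: taxable = €21,220.00
  €1,256.40 + 28.4% × (€21,220.00 − €10,800.00) = €1,256.40 + 28.4% × €10,420.00 = €4,215.68
Health Levy: 0.7% × €21,220.00 = €148.54
Workforce Levy: 7.8% × €21,220.00 = €1,655.16
Total: €4,215.68 + €148.54 + €1,655.16 = €6,019.38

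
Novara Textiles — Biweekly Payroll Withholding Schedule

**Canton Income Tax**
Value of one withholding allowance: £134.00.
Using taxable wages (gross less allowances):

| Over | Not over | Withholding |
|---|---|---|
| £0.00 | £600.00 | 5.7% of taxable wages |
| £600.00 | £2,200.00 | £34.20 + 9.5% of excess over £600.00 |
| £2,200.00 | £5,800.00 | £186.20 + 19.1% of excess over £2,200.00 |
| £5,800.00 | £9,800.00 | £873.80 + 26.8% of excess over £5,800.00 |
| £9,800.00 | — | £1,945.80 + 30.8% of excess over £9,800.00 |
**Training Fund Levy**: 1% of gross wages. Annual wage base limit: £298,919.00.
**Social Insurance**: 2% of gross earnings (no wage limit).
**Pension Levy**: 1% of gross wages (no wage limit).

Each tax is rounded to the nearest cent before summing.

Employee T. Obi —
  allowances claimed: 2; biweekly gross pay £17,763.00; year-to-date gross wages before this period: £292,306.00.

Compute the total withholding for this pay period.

£4,914.88

Canton Income Tax: taxable = £17,763.00 − 2×£134.00 = £17,495.00
  £1,945.80 + 30.8% × (£17,495.00 − £9,800.00) = £1,945.80 + 30.8% × £7,695.00 = £4,315.86
Training Fund Levy: cap £298,919.00 − YTD £292,306.00 = £6,613.00 subject; 1% × £6,613.00 = £66.13
Social Insurance: 2% × £17,763.00 = £355.26
Pension Levy: 1% × £17,763.00 = £177.63
Total: £4,315.86 + £66.13 + £355.26 + £177.63 = £4,914.88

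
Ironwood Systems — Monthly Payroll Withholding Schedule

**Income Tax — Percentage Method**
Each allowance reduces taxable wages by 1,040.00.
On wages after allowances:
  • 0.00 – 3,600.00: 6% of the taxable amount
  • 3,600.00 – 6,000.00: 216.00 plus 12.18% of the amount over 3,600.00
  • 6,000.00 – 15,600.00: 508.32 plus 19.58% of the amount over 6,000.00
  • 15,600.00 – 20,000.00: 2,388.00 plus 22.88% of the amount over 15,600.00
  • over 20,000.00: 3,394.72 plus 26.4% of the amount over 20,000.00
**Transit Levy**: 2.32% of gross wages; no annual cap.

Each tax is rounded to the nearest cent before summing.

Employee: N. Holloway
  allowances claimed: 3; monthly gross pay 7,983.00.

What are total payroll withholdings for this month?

Income Tax: taxable = 7,983.00 − 3×1,040.00 = 4,863.00
  216.00 + 12.18% × (4,863.00 − 3,600.00) = 216.00 + 12.18% × 1,263.00 = 369.83
Transit Levy: 2.32% × 7,983.00 = 185.21
Total: 369.83 + 185.21 = 555.04

555.04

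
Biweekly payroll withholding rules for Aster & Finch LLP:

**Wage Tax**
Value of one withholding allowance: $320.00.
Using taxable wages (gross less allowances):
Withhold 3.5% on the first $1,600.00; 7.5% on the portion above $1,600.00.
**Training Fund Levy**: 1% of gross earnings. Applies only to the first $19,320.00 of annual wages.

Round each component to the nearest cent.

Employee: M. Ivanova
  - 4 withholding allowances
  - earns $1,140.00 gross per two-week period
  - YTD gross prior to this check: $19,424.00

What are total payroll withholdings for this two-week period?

Wage Tax: taxable = $1,140.00 − 4×$320.00 = $-140.00
  Taxable ≤ 0 → $0.00
Training Fund Levy: YTD $19,424.00 ≥ cap $19,320.00 → $0.00
Total: $0.00 + $0.00 = $0.00

$0.00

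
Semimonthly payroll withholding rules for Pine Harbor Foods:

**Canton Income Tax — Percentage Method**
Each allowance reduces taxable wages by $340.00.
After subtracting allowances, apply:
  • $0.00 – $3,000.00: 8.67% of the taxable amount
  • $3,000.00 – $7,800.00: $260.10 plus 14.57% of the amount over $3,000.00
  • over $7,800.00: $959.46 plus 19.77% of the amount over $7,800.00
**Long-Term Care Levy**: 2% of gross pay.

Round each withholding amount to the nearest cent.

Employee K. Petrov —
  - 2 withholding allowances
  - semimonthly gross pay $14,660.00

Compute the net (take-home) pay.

Canton Income Tax: taxable = $14,660.00 − 2×$340.00 = $13,980.00
  $959.46 + 19.77% × ($13,980.00 − $7,800.00) = $959.46 + 19.77% × $6,180.00 = $2,181.25
Long-Term Care Levy: 2% × $14,660.00 = $293.20
Total withheld: $2,181.25 + $293.20 = $2,474.45
Net pay: $14,660.00 − $2,474.45 = $12,185.55

$12,185.55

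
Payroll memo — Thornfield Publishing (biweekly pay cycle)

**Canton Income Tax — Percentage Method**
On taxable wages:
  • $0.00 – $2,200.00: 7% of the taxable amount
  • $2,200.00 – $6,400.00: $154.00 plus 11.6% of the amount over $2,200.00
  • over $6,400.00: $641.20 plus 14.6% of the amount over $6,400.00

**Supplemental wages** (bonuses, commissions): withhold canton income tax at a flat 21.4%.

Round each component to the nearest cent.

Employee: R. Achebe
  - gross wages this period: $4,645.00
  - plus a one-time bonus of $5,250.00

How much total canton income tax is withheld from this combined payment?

Canton Income Tax: taxable = $4,645.00
  $154.00 + 11.6% × ($4,645.00 − $2,200.00) = $154.00 + 11.6% × $2,445.00 = $437.62
Supplemental (21.4% flat on bonus): 21.4% × $5,250.00 = $1,123.50
Total canton income tax: $437.62 + $1,123.50 = $1,561.12

$1,561.12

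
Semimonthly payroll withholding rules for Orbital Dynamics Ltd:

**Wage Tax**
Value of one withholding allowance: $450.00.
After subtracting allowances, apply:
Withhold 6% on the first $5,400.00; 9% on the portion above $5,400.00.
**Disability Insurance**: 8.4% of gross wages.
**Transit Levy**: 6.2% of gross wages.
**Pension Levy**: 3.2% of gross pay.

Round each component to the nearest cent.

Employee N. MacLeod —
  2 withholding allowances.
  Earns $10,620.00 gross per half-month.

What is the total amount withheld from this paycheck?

$2,603.16

Wage Tax: taxable = $10,620.00 − 2×$450.00 = $9,720.00
  $324.00 + 9% × ($9,720.00 − $5,400.00) = $324.00 + 9% × $4,320.00 = $712.80
Disability Insurance: 8.4% × $10,620.00 = $892.08
Transit Levy: 6.2% × $10,620.00 = $658.44
Pension Levy: 3.2% × $10,620.00 = $339.84
Total: $712.80 + $892.08 + $658.44 + $339.84 = $2,603.16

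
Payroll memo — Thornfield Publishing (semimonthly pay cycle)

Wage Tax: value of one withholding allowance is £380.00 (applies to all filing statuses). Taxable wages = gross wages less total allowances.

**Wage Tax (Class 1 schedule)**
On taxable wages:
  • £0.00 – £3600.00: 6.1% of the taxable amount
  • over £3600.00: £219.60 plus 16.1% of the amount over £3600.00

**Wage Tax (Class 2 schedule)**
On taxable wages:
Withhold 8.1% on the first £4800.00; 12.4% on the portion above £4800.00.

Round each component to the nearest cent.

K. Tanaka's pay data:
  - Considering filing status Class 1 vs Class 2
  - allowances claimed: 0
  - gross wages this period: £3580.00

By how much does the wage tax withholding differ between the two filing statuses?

Wage Tax (Class 1): taxable = £3580.00
  6.1% × £3580.00 = £218.38
Wage Tax (Class 2): taxable = £3580.00
  8.1% × £3580.00 = £289.98
Difference: |£218.38 − £289.98| = £71.60 (higher under Class 2)

£71.60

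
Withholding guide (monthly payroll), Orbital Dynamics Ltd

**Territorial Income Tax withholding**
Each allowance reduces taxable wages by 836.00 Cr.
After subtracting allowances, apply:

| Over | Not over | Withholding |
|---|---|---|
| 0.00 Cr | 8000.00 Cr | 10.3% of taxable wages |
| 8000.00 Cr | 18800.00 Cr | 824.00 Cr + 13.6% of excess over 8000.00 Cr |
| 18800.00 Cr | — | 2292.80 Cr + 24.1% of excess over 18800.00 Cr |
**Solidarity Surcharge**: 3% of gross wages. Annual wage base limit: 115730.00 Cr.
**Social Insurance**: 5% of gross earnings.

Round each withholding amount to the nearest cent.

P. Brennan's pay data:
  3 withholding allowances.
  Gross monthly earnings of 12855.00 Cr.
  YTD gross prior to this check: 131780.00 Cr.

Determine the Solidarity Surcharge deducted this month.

0.00 Cr

Solidarity Surcharge: YTD 131780.00 Cr ≥ cap 115730.00 Cr → 0.00 Cr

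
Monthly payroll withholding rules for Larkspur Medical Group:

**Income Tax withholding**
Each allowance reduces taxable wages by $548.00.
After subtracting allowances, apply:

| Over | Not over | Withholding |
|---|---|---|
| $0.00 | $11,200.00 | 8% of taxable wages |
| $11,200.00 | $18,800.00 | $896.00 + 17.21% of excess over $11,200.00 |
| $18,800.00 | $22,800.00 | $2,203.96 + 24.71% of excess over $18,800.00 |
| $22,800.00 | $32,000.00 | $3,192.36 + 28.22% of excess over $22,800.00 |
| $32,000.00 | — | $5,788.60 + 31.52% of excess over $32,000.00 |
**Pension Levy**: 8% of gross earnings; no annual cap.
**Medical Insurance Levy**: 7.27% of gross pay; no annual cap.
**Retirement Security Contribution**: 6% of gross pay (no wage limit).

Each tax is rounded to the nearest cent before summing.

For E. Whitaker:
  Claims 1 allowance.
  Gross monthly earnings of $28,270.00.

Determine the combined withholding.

$10,594.38

Income Tax: taxable = $28,270.00 − 1×$548.00 = $27,722.00
  $3,192.36 + 28.22% × ($27,722.00 − $22,800.00) = $3,192.36 + 28.22% × $4,922.00 = $4,581.35
Pension Levy: 8% × $28,270.00 = $2,261.60
Medical Insurance Levy: 7.27% × $28,270.00 = $2,055.23
Retirement Security Contribution: 6% × $28,270.00 = $1,696.20
Total: $4,581.35 + $2,261.60 + $2,055.23 + $1,696.20 = $10,594.38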